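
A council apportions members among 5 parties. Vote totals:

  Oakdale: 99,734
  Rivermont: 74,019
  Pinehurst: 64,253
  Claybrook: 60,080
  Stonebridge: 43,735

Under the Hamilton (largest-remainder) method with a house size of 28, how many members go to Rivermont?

6

The standard divisor is 341821/28 ≈ 12207.893.
Standard quotas: Oakdale 8.1696, Rivermont 6.0632, Pinehurst 5.2632, Claybrook 4.9214, Stonebridge 3.5825.
Lower quotas: Oakdale 8, Rivermont 6, Pinehurst 5, Claybrook 4, Stonebridge 3 (sum 26, leaving 2 seats).
Remainders in descending order: Claybrook 0.9214, Stonebridge 0.5825, Pinehurst 0.2632, Oakdale 0.1696, Rivermont 0.0632.
Largest remainders: Claybrook, Stonebridge receive the extra seats.
Rivermont receives 6.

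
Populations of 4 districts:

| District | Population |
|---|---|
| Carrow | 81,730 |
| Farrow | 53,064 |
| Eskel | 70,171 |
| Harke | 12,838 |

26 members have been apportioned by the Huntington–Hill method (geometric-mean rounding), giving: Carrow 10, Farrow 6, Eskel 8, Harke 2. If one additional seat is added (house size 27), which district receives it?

Eskel

Priority for the next seat is population ÷ (√(s·(s+1))).
Priorities: Carrow 7792.650, Farrow 8187.953, Eskel 8269.732, Harke 5241.092.
Highest priority: Eskel.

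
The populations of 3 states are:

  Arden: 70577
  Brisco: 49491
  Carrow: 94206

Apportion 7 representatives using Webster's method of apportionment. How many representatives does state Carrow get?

Standard divisor 214274/7 ≈ 30610.571; standard quotas: Arden 2.306, Brisco 1.617, Carrow 3.078.
Rounding to the nearest integer gives Arden 2, Brisco 2, Carrow 3 — total 7, matching the house size, so no adjustment is needed.
Carrow receives 3.

3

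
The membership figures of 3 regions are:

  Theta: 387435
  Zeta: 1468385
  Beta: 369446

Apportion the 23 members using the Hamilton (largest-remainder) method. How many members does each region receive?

Standard divisor: 2225266 ÷ 23 ≈ 96750.696.
Standard quotas: Theta 4.0045, Zeta 15.1770, Beta 3.8185.
Lower quotas: Theta 4, Zeta 15, Beta 3 (sum 22, leaving 1 seat).
Remainders in descending order: Beta 0.8185, Zeta 0.1770, Theta 0.0045.
The surplus seat goes to Beta.

Theta 4, Zeta 15, Beta 4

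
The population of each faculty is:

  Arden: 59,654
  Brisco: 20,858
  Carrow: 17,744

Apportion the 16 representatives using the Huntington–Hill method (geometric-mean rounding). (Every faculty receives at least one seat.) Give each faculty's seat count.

With divisor 6155: modified quotas Arden 9.692, Brisco 3.389, Carrow 2.883.
Geometric-mean thresholds: Arden √(9·10)=9.487, Brisco √(3·4)=3.464, Carrow √(2·3)=2.449.
Each quota rounded against its threshold gives Arden 10, Brisco 3, Carrow 3 (total 16).

Arden: 10, Brisco: 3, Carrow: 3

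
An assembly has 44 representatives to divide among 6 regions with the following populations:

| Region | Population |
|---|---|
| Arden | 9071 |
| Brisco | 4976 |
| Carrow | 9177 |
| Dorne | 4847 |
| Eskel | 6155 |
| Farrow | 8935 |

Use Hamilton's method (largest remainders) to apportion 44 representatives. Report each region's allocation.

Total 43161; standard divisor 43161/44 ≈ 980.932.
Standard quotas: Arden 9.2473, Brisco 5.0727, Carrow 9.3554, Dorne 4.9412, Eskel 6.2746, Farrow 9.1087.
Lower quotas: Arden 9, Brisco 5, Carrow 9, Dorne 4, Eskel 6, Farrow 9 (sum 42, leaving 2 seats).
Remainders in descending order: Dorne 0.9412, Carrow 0.3554, Eskel 0.2746, Arden 0.2473, Farrow 0.1087, Brisco 0.0727.
The surplus seats go to Dorne, Carrow.

Arden: 9, Brisco: 5, Carrow: 10, Dorne: 5, Eskel: 6, Farrow: 9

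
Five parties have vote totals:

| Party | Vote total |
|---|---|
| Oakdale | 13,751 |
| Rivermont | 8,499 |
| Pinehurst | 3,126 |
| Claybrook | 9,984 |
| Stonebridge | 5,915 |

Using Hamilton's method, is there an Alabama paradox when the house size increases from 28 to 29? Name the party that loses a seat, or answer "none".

At 28 seats: Oakdale 9, Rivermont 6, Pinehurst 2, Claybrook 7, Stonebridge 4.
At 29 seats: Oakdale 10, Rivermont 6, Pinehurst 2, Claybrook 7, Stonebridge 4.
No party's allocation decreased.

none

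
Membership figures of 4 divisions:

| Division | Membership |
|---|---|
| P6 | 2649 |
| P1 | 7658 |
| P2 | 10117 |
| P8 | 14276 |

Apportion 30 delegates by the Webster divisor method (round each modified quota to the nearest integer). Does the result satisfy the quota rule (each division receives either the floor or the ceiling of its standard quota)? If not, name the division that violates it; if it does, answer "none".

Standard quotas: P6 2.290, P1 6.621, P2 8.747, P8 12.342.
Webster allocation: P6 2, P1 7, P2 9, P8 12.
Every allocation lies between the lower and upper quota.

none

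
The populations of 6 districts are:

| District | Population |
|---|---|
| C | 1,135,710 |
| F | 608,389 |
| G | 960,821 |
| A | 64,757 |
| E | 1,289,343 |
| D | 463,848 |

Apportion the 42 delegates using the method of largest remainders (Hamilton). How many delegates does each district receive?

Total 4522868; standard divisor 4522868/42 ≈ 107687.333.
Standard quotas: C 10.5464, F 5.6496, G 8.9223, A 0.6013, E 11.9730, D 4.3074.
Lower quotas: C 10, F 5, G 8, A 0, E 11, D 4 (sum 38, leaving 4 seats).
Remainders in descending order: E 0.9730, G 0.9223, F 0.6496, A 0.6013, C 0.5464, D 0.3074.
Largest remainders: E, G, F, A receive the extra seats.

C: 10; F: 6; G: 9; A: 1; E: 12; D: 4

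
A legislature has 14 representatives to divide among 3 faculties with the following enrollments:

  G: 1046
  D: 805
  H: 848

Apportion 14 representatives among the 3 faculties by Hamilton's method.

Total 2699; standard divisor 2699/14 ≈ 192.786.
Standard quotas: G 5.426, D 4.176, H 4.399.
Lower quotas: G 5, D 4, H 4 (sum 13, leaving 1 seat).
Remainders in descending order: G 0.426, H 0.399, D 0.176.
The surplus seat goes to G.

G 6; D 4; H 4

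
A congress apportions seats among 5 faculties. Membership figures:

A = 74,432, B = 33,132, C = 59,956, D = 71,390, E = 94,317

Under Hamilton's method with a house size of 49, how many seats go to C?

9

Total 333227; standard divisor 333227/49 ≈ 6800.551.
Standard quotas: A 10.9450, B 4.8720, C 8.8163, D 10.4977, E 13.8690.
Lower quotas: A 10, B 4, C 8, D 10, E 13 (sum 45, leaving 4 seats).
Remainders in descending order: A 0.9450, B 0.8720, E 0.8690, C 0.8163, D 0.4977.
Largest remainders: A, B, E, C receive the extra seats.
C receives 9.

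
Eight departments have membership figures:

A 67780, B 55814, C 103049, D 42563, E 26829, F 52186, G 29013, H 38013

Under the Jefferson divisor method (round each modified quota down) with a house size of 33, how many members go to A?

6

Standard divisor 415247/33 ≈ 12583.242; standard quotas: A 5.387, B 4.436, C 8.189, D 3.383, E 2.132, F 4.147, G 2.306, H 3.021.
Rounding down gives 5, 4, 8, 3, 2, 4, 2, 3 = 31 seats, so the divisor must be adjusted.
With modified divisor 11230: modified quotas A 6.036, B 4.970, C 9.176, D 3.790, E 2.389, F 4.647, G 2.584, H 3.385.
Rounding down: A 6, B 4, C 9, D 3, E 2, F 4, G 2, H 3 (total 33).
A receives 6.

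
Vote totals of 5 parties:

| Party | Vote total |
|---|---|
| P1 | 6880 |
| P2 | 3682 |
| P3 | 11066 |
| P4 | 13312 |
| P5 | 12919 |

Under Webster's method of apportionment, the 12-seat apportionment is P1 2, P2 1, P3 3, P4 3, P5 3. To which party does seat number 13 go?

Priority for the next seat is population ÷ (current seats + 0.5).
Priorities: P1 2752.000, P2 2454.667, P3 3161.714, P4 3803.429, P5 3691.143.
Highest priority: P4.

P4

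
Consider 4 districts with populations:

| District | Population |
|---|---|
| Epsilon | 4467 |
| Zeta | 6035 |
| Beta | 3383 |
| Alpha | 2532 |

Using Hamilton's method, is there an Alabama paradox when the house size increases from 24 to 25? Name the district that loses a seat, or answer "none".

none

At 24 seats: Epsilon 6, Zeta 9, Beta 5, Alpha 4.
At 25 seats: Epsilon 7, Zeta 9, Beta 5, Alpha 4.
No district's allocation decreased.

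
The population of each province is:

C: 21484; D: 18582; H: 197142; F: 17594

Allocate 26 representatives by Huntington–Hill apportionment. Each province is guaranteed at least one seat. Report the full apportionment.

C 2, D 2, H 20, F 2

With divisor 9866: modified quotas C 2.178, D 1.883, H 19.982, F 1.783.
Geometric-mean thresholds: C √(2·3)=2.449, D √(1·2)=1.414, H √(19·20)=19.494, F √(1·2)=1.414.
Each quota rounded against its threshold gives C 2, D 2, H 20, F 2 (total 26).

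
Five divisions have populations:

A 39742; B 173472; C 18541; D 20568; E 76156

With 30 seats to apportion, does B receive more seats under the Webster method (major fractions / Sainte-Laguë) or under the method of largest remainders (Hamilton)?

Hamilton

Webster: A 4, B 15, C 2, D 2, E 7.
Hamilton: A 3, B 16, C 2, D 2, E 7.
B gets 15 under Webster and 16 under Hamilton.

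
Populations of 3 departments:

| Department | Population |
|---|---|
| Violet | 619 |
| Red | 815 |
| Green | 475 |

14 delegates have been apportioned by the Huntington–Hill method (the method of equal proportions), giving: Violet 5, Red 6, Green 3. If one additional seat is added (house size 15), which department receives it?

Green

Priority for the next seat is population ÷ (√(s·(s+1))).
Priorities: Violet 113.013, Red 125.757, Green 137.121.
Highest priority: Green.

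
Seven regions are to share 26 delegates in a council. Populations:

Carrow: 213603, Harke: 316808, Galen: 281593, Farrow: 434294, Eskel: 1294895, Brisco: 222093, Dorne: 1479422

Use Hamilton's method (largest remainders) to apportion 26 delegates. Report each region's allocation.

The standard divisor is 4242708/26 ≈ 163181.077.
Standard quotas: Carrow 1.3090, Harke 1.9415, Galen 1.7256, Farrow 2.6614, Eskel 7.9353, Brisco 1.3610, Dorne 9.0661.
Lower quotas: Carrow 1, Harke 1, Galen 1, Farrow 2, Eskel 7, Brisco 1, Dorne 9 (sum 22, leaving 4 seats).
Remainders in descending order: Harke 0.9415, Eskel 0.9353, Galen 0.7256, Farrow 0.6614, Brisco 0.3610, Carrow 0.3090, Dorne 0.0661.
The surplus seats go to Harke, Eskel, Galen, Farrow.

Carrow 1; Harke 2; Galen 2; Farrow 3; Eskel 8; Brisco 1; Dorne 9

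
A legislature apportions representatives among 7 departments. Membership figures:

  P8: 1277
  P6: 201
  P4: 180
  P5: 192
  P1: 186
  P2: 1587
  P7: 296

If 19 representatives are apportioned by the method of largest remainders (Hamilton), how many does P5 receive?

1

Total 3919; standard divisor 3919/19 ≈ 206.263.
Standard quotas: P8 6.191, P6 0.974, P4 0.873, P5 0.931, P1 0.902, P2 7.694, P7 1.435.
Lower quotas: P8 6, P6 0, P4 0, P5 0, P1 0, P2 7, P7 1 (sum 14, leaving 5 seats).
Remainders in descending order: P6 0.974, P5 0.931, P1 0.902, P4 0.873, P2 0.694, P7 0.435, P8 0.191.
Largest remainders: P6, P5, P1, P4, P2 receive the extra seats.
P5 receives 1.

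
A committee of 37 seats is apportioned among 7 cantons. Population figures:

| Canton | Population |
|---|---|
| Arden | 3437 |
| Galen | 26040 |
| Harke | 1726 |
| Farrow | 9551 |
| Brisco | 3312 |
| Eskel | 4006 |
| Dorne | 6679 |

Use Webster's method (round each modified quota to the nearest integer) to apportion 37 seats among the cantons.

Standard divisor 54751/37 ≈ 1479.757; standard quotas: Arden 2.323, Galen 17.597, Harke 1.166, Farrow 6.454, Brisco 2.238, Eskel 2.707, Dorne 4.514.
Rounding to the nearest integer gives Arden 2, Galen 18, Harke 1, Farrow 6, Brisco 2, Eskel 3, Dorne 5 — total 37, matching the house size, so no adjustment is needed.

Arden 2, Galen 18, Harke 1, Farrow 6, Brisco 2, Eskel 3, Dorne 5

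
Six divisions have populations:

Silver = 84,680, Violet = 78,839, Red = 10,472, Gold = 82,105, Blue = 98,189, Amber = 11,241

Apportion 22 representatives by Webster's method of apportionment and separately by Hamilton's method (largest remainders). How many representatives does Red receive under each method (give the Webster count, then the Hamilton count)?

Webster: Silver 5, Violet 4, Red 1, Gold 5, Blue 6, Amber 1.
Hamilton: Silver 5, Violet 5, Red 0, Gold 5, Blue 6, Amber 1.
Red gets 1 under Webster and 0 under Hamilton.

1 and 0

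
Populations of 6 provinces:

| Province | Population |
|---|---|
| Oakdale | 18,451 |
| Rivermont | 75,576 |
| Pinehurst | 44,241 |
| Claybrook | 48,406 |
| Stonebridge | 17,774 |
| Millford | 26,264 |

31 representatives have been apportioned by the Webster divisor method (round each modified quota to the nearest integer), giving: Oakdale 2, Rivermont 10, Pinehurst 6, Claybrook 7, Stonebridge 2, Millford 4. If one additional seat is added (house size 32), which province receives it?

Priority for the next seat is population ÷ (current seats + 0.5).
Priorities: Oakdale 7380.400, Rivermont 7197.714, Pinehurst 6806.308, Claybrook 6454.133, Stonebridge 7109.600, Millford 5836.444.
Highest priority: Oakdale.

Oakdale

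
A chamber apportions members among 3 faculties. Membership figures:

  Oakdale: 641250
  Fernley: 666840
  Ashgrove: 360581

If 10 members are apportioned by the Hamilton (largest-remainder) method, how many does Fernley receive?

4

Total 1668671; standard divisor 1668671/10 ≈ 166867.1.
Standard quotas: Oakdale 3.8429, Fernley 3.9962, Ashgrove 2.1609.
Lower quotas: Oakdale 3, Fernley 3, Ashgrove 2 (sum 8, leaving 2 seats).
Remainders in descending order: Fernley 0.9962, Oakdale 0.8429, Ashgrove 0.1609.
The surplus seats go to Fernley, Oakdale.
Fernley receives 4.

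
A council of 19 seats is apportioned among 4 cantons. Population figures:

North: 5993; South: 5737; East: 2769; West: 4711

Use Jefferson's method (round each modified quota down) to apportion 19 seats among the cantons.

North=6; South=6; East=2; West=5

Standard divisor 19210/19 ≈ 1011.053; standard quotas: North 5.927, South 5.674, East 2.739, West 4.660.
Rounding down gives 5, 5, 2, 4 = 16 seats, so the divisor must be adjusted.
With modified divisor 930: modified quotas North 6.444, South 6.169, East 2.977, West 5.066.
Rounding down: North 6, South 6, East 2, West 5 (total 19).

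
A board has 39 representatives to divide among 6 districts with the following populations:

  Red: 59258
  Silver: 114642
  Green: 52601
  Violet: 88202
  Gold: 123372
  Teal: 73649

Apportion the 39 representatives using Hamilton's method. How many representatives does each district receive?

Red=4, Silver=9, Green=4, Violet=7, Gold=9, Teal=6

Standard divisor: 511724 ÷ 39 ≈ 13121.128.
Standard quotas: Red 4.5162, Silver 8.7372, Green 4.0089, Violet 6.7221, Gold 9.4025, Teal 5.6130.
Lower quotas: Red 4, Silver 8, Green 4, Violet 6, Gold 9, Teal 5 (sum 36, leaving 3 seats).
Remainders in descending order: Silver 0.7372, Violet 0.7221, Teal 0.6130, Red 0.5162, Gold 0.4025, Green 0.0089.
Largest remainders: Silver, Violet, Teal receive the extra seats.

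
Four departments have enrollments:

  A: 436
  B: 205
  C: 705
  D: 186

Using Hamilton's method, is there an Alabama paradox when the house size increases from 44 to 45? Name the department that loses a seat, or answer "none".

At 44 seats: A 13, B 6, C 20, D 5.
At 45 seats: A 13, B 6, C 21, D 5.
No department's allocation decreased.

none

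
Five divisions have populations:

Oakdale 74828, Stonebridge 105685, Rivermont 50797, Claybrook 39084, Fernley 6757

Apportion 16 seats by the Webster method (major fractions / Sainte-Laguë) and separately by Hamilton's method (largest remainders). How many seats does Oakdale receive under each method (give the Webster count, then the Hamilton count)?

Webster: Oakdale 5, Stonebridge 6, Rivermont 3, Claybrook 2, Fernley 0.
Hamilton: Oakdale 4, Stonebridge 6, Rivermont 3, Claybrook 2, Fernley 1.
Oakdale gets 5 under Webster and 4 under Hamilton.

5 and 4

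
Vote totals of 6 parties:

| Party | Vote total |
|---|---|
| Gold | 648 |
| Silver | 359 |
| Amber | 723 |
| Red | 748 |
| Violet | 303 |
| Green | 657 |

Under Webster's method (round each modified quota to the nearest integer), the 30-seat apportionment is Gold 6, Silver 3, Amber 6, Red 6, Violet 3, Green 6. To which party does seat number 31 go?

Priority for the next seat is population ÷ (current seats + 0.5).
Priorities: Gold 99.692, Silver 102.571, Amber 111.231, Red 115.077, Violet 86.571, Green 101.077.
Highest priority: Red.

Red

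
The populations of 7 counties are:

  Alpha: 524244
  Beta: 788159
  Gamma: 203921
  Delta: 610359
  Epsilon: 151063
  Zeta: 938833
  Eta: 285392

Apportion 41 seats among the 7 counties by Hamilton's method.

Standard divisor: 3501971 ÷ 41 ≈ 85413.927.
Standard quotas: Alpha 6.1377, Beta 9.2275, Gamma 2.3874, Delta 7.1459, Epsilon 1.7686, Zeta 10.9916, Eta 3.3413.
Lower quotas: Alpha 6, Beta 9, Gamma 2, Delta 7, Epsilon 1, Zeta 10, Eta 3 (sum 38, leaving 3 seats).
Remainders in descending order: Zeta 0.9916, Epsilon 0.7686, Gamma 0.3874, Eta 0.3413, Beta 0.2275, Delta 0.1459, Alpha 0.1377.
The surplus seats go to Zeta, Epsilon, Gamma.

Alpha=6, Beta=9, Gamma=3, Delta=7, Epsilon=2, Zeta=11, Eta=3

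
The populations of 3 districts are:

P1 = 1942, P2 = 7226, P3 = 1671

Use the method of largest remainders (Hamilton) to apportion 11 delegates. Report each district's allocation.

Standard divisor: 10839 ÷ 11 ≈ 985.364.
Standard quotas: P1 1.9708, P2 7.3333, P3 1.6958.
Lower quotas: P1 1, P2 7, P3 1 (sum 9, leaving 2 seats).
Remainders in descending order: P1 0.9708, P3 0.6958, P2 0.3333.
The surplus seats go to P1, P3.

P1: 2, P2: 7, P3: 2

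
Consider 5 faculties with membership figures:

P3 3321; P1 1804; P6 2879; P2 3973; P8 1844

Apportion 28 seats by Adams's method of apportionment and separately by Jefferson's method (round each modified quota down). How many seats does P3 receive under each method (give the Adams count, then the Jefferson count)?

Adams: P3 6, P1 4, P6 6, P2 8, P8 4.
Jefferson: P3 7, P1 3, P6 6, P2 8, P8 4.
P3 gets 6 under Adams and 7 under Jefferson.

6 and 7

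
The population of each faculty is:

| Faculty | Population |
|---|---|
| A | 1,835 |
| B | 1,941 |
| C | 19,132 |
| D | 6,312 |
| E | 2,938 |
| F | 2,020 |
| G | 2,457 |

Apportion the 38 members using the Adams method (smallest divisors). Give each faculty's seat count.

A 2, B 2, C 19, D 7, E 3, F 2, G 3

Standard divisor 36635/38 ≈ 964.079; standard quotas: A 1.903, B 2.013, C 19.845, D 6.547, E 3.047, F 2.095, G 2.549.
Rounding up gives 2, 3, 20, 7, 4, 3, 3 = 42 seats, so the divisor must be adjusted.
With modified divisor 1030: modified quotas A 1.782, B 1.884, C 18.575, D 6.128, E 2.852, F 1.961, G 2.385.
Rounding up: A 2, B 2, C 19, D 7, E 3, F 2, G 3 (total 38).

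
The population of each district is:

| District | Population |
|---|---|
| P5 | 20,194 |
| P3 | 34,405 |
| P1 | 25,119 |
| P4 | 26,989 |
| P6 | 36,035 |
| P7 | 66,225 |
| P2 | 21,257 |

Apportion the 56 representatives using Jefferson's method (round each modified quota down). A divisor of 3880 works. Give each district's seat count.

With modified divisor 3880: modified quotas P5 5.205, P3 8.867, P1 6.474, P4 6.956, P6 9.287, P7 17.068, P2 5.479.
Rounding down: P5 5, P3 8, P1 6, P4 6, P6 9, P7 17, P2 5 (total 56).

P5: 5; P3: 8; P1: 6; P4: 6; P6: 9; P7: 17; P2: 5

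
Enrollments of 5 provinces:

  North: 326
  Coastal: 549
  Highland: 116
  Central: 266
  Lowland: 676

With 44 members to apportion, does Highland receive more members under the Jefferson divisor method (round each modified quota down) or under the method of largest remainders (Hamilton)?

Hamilton

Jefferson: North 7, Coastal 13, Highland 2, Central 6, Lowland 16.
Hamilton: North 7, Coastal 13, Highland 3, Central 6, Lowland 15.
Highland gets 2 under Jefferson and 3 under Hamilton.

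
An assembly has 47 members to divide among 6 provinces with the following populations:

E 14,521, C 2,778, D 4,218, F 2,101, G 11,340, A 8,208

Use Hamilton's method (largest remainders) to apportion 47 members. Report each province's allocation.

E=16, C=3, D=5, F=2, G=12, A=9

Standard divisor: 43166 ÷ 47 ≈ 918.426.
Standard quotas: E 15.8108, C 3.0247, D 4.5926, F 2.2876, G 12.3472, A 8.9370.
Lower quotas: E 15, C 3, D 4, F 2, G 12, A 8 (sum 44, leaving 3 seats).
Remainders in descending order: A 0.9370, E 0.8108, D 0.5926, G 0.3472, F 0.2876, C 0.0247.
Largest remainders: A, E, D receive the extra seats.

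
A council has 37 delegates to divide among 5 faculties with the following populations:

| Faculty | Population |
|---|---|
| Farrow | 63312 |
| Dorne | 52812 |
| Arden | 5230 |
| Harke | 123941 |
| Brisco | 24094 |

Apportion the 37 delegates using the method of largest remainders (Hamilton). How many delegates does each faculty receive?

Farrow=9, Dorne=7, Arden=1, Harke=17, Brisco=3

Total 269389; standard divisor 269389/37 ≈ 7280.784.
Standard quotas: Farrow 8.6958, Dorne 7.2536, Arden 0.7183, Harke 17.0230, Brisco 3.3093.
Lower quotas: Farrow 8, Dorne 7, Arden 0, Harke 17, Brisco 3 (sum 35, leaving 2 seats).
Remainders in descending order: Arden 0.7183, Farrow 0.6958, Brisco 0.3093, Dorne 0.2536, Harke 0.0230.
Largest remainders: Arden, Farrow receive the extra seats.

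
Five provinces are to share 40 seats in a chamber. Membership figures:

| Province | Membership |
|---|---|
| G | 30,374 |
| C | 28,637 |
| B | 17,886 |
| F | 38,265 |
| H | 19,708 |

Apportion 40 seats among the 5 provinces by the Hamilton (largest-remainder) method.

The standard divisor is 134870/40 ≈ 3371.75.
Standard quotas: G 9.0084, C 8.4932, B 5.3047, F 11.3487, H 5.8450.
Lower quotas: G 9, C 8, B 5, F 11, H 5 (sum 38, leaving 2 seats).
Remainders in descending order: H 0.8450, C 0.4932, F 0.3487, B 0.3047, G 0.0084.
Largest remainders: H, C receive the extra seats.

G: 9; C: 9; B: 5; F: 11; H: 6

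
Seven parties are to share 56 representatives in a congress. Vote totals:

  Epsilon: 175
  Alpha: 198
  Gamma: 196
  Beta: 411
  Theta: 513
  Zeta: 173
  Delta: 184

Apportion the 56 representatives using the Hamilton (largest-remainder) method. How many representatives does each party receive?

Epsilon: 5, Alpha: 6, Gamma: 6, Beta: 12, Theta: 16, Zeta: 5, Delta: 6

Total 1850; standard divisor 1850/56 ≈ 33.036.
Standard quotas: Epsilon 5.297, Alpha 5.994, Gamma 5.933, Beta 12.441, Theta 15.529, Zeta 5.237, Delta 5.570.
Lower quotas: Epsilon 5, Alpha 5, Gamma 5, Beta 12, Theta 15, Zeta 5, Delta 5 (sum 52, leaving 4 seats).
Remainders in descending order: Alpha 0.994, Gamma 0.933, Delta 0.570, Theta 0.529, Beta 0.441, Epsilon 0.297, Zeta 0.237.
Largest remainders: Alpha, Gamma, Delta, Theta receive the extra seats.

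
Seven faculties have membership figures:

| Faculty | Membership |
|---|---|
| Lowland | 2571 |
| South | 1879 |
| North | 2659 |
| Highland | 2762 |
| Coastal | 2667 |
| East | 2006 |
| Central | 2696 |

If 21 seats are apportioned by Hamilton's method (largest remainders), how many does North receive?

Total 17240; standard divisor 17240/21 ≈ 820.952.
Standard quotas: Lowland 3.132, South 2.289, North 3.239, Highland 3.364, Coastal 3.249, East 2.444, Central 3.284.
Lower quotas: Lowland 3, South 2, North 3, Highland 3, Coastal 3, East 2, Central 3 (sum 19, leaving 2 seats).
Remainders in descending order: East 0.444, Highland 0.364, South 0.289, Central 0.284, Coastal 0.249, North 0.239, Lowland 0.132.
Largest remainders: East, Highland receive the extra seats.
North receives 3.

3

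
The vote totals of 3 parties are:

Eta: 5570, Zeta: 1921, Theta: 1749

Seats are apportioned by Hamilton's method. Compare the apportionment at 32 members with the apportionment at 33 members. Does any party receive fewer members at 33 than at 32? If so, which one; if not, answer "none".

At 32 seats: Eta 19, Zeta 7, Theta 6.
At 33 seats: Eta 20, Zeta 7, Theta 6.
No party's allocation decreased.

none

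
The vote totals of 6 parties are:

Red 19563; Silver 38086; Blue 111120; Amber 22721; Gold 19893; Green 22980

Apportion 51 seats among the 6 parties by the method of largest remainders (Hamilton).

Red 4; Silver 8; Blue 24; Amber 5; Gold 5; Green 5

The standard divisor is 234363/51 ≈ 4595.353.
Standard quotas: Red 4.2571, Silver 8.2879, Blue 24.1810, Amber 4.9443, Gold 4.3289, Green 5.0007.
Lower quotas: Red 4, Silver 8, Blue 24, Amber 4, Gold 4, Green 5 (sum 49, leaving 2 seats).
Remainders in descending order: Amber 0.9443, Gold 0.3289, Silver 0.2879, Red 0.2571, Blue 0.1810, Green 0.0007.
The surplus seats go to Amber, Gold.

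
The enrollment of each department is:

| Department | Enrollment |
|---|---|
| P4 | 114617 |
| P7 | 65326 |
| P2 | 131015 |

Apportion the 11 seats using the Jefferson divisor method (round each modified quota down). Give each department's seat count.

Standard divisor 310958/11 ≈ 28268.909; standard quotas: P4 4.055, P7 2.311, P2 4.635.
Rounding down gives 4, 2, 4 = 10 seats, so the divisor must be adjusted.
With modified divisor 24600: modified quotas P4 4.659, P7 2.656, P2 5.326.
Rounding down: P4 4, P7 2, P2 5 (total 11).

P4: 4, P7: 2, P2: 5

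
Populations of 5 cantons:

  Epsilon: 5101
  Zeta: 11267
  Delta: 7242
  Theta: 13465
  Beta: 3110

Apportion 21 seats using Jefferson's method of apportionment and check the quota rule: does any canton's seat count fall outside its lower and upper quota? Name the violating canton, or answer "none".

Standard quotas: Epsilon 2.666, Zeta 5.888, Delta 3.785, Theta 7.037, Beta 1.625.
Jefferson allocation: Epsilon 3, Zeta 6, Delta 4, Theta 7, Beta 1.
Every allocation lies between the lower and upper quota.

none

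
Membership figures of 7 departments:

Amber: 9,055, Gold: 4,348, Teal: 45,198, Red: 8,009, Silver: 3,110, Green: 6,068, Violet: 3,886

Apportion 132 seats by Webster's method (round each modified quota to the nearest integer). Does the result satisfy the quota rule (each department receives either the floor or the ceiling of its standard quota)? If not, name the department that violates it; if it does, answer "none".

Teal

Standard quotas: Amber 15.002, Gold 7.204, Teal 74.882, Red 13.269, Silver 5.152, Green 10.053, Violet 6.438.
Webster allocation: Amber 15, Gold 7, Teal 76, Red 13, Silver 5, Green 10, Violet 6.
Teal has quota 74.882 (lower 74, upper 75) but receives 76 — outside the quota interval.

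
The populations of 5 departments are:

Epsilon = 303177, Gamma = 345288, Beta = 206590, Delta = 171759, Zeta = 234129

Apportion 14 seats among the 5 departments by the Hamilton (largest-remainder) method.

Epsilon 3, Gamma 4, Beta 2, Delta 2, Zeta 3

Standard divisor: 1260943 ÷ 14 ≈ 90067.357.
Standard quotas: Epsilon 3.3661, Gamma 3.8337, Beta 2.2937, Delta 1.9070, Zeta 2.5995.
Lower quotas: Epsilon 3, Gamma 3, Beta 2, Delta 1, Zeta 2 (sum 11, leaving 3 seats).
Remainders in descending order: Delta 0.9070, Gamma 0.8337, Zeta 0.5995, Epsilon 0.3661, Beta 0.2937.
Largest remainders: Delta, Gamma, Zeta receive the extra seats.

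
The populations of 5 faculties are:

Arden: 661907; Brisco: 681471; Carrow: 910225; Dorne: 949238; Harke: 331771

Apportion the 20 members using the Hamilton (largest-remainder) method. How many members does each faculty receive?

Standard divisor: 3534612 ÷ 20 ≈ 176730.6.
Standard quotas: Arden 3.7453, Brisco 3.8560, Carrow 5.1504, Dorne 5.3711, Harke 1.8773.
Lower quotas: Arden 3, Brisco 3, Carrow 5, Dorne 5, Harke 1 (sum 17, leaving 3 seats).
Remainders in descending order: Harke 0.8773, Brisco 0.8560, Arden 0.7453, Dorne 0.3711, Carrow 0.1504.
Largest remainders: Harke, Brisco, Arden receive the extra seats.

Arden 4, Brisco 4, Carrow 5, Dorne 5, Harke 2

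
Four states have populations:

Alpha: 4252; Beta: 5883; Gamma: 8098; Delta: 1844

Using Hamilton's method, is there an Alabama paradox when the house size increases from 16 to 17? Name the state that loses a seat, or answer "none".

At 16 seats: Alpha 3, Beta 5, Gamma 6, Delta 2.
At 17 seats: Alpha 4, Beta 5, Gamma 7, Delta 1.
Delta drops from 2 to 1.

Delta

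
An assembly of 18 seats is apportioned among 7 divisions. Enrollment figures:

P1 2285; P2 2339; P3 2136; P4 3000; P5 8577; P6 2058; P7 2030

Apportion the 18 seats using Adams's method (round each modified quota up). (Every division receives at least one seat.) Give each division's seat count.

Standard divisor 22425/18 ≈ 1245.833; standard quotas: P1 1.834, P2 1.877, P3 1.715, P4 2.408, P5 6.885, P6 1.652, P7 1.629.
Rounding up gives 2, 2, 2, 3, 7, 2, 2 = 20 seats, so the divisor must be adjusted.
With modified divisor 1600: modified quotas P1 1.428, P2 1.462, P3 1.335, P4 1.875, P5 5.361, P6 1.286, P7 1.269.
Rounding up: P1 2, P2 2, P3 2, P4 2, P5 6, P6 2, P7 2 (total 18).

P1: 2, P2: 2, P3: 2, P4: 2, P5: 6, P6: 2, P7: 2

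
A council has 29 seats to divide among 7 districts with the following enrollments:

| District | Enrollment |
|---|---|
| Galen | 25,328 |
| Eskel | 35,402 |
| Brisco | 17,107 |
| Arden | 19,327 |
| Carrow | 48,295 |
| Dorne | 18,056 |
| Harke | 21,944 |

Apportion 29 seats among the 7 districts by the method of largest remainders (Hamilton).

Galen 4, Eskel 5, Brisco 3, Arden 3, Carrow 8, Dorne 3, Harke 3

Total 185459; standard divisor 185459/29 ≈ 6395.138.
Standard quotas: Galen 3.9605, Eskel 5.5358, Brisco 2.6750, Arden 3.0221, Carrow 7.5518, Dorne 2.8234, Harke 3.4314.
Lower quotas: Galen 3, Eskel 5, Brisco 2, Arden 3, Carrow 7, Dorne 2, Harke 3 (sum 25, leaving 4 seats).
Remainders in descending order: Galen 0.9605, Dorne 0.8234, Brisco 0.6750, Carrow 0.5518, Eskel 0.5358, Harke 0.4314, Arden 0.0221.
Largest remainders: Galen, Dorne, Brisco, Carrow receive the extra seats.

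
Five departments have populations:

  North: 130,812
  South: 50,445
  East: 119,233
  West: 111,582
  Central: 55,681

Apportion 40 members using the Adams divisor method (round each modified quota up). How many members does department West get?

Standard divisor 467753/40 ≈ 11693.825; standard quotas: North 11.186, South 4.314, East 10.196, West 9.542, Central 4.762.
Rounding up gives 12, 5, 11, 10, 5 = 43 seats, so the divisor must be adjusted.
With modified divisor 12500: modified quotas North 10.465, South 4.036, East 9.539, West 8.927, Central 4.454.
Rounding up: North 11, South 5, East 10, West 9, Central 5 (total 40).
West receives 9.

9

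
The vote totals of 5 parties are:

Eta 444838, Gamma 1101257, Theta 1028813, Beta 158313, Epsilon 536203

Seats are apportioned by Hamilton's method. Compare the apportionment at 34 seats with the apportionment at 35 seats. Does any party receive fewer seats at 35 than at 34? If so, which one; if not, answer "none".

At 34 seats: Eta 5, Gamma 11, Theta 11, Beta 2, Epsilon 5.
At 35 seats: Eta 5, Gamma 12, Theta 11, Beta 1, Epsilon 6.
Beta drops from 2 to 1.

Beta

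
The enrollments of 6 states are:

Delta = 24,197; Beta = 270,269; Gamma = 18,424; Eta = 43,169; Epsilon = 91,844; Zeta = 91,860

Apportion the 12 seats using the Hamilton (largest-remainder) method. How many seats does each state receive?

Delta 1, Beta 6, Gamma 0, Eta 1, Epsilon 2, Zeta 2

The standard divisor is 539763/12 ≈ 44980.25.
Standard quotas: Delta 0.5379, Beta 6.0086, Gamma 0.4096, Eta 0.9597, Epsilon 2.0419, Zeta 2.0422.
Lower quotas: Delta 0, Beta 6, Gamma 0, Eta 0, Epsilon 2, Zeta 2 (sum 10, leaving 2 seats).
Remainders in descending order: Eta 0.9597, Delta 0.5379, Gamma 0.4096, Zeta 0.0422, Epsilon 0.0419, Beta 0.0086.
Largest remainders: Eta, Delta receive the extra seats.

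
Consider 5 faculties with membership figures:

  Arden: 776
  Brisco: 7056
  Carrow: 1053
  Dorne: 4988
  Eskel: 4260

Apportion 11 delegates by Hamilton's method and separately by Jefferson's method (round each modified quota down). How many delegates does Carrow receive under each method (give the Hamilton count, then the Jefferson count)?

Hamilton: Arden 0, Brisco 4, Carrow 1, Dorne 3, Eskel 3.
Jefferson: Arden 0, Brisco 5, Carrow 0, Dorne 3, Eskel 3.
Carrow gets 1 under Hamilton and 0 under Jefferson.

1 and 0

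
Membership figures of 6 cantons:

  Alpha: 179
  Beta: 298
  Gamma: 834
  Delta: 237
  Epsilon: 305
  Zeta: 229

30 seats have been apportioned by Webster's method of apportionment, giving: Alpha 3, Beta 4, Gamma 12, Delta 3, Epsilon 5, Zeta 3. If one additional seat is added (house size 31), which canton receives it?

Delta

Priority for the next seat is population ÷ (current seats + 0.5).
Priorities: Alpha 51.143, Beta 66.222, Gamma 66.720, Delta 67.714, Epsilon 55.455, Zeta 65.429.
Highest priority: Delta.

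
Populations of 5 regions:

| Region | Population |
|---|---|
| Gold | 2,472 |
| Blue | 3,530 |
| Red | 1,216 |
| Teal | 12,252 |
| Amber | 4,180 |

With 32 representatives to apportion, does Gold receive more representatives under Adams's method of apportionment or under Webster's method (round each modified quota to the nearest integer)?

Adams: Gold 4, Blue 5, Red 2, Teal 15, Amber 6.
Webster: Gold 3, Blue 5, Red 2, Teal 16, Amber 6.
Gold gets 4 under Adams and 3 under Webster.

Adams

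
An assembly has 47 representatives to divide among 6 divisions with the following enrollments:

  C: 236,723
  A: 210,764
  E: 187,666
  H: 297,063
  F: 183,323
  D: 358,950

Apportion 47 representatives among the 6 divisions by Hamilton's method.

C 8, A 7, E 6, H 9, F 6, D 11

Standard divisor: 1474489 ÷ 47 ≈ 31372.106.
Standard quotas: C 7.5457, A 6.7182, E 5.9819, H 9.4690, F 5.8435, D 11.4417.
Lower quotas: C 7, A 6, E 5, H 9, F 5, D 11 (sum 43, leaving 4 seats).
Remainders in descending order: E 0.9819, F 0.8435, A 0.7182, C 0.5457, H 0.4690, D 0.4417.
The surplus seats go to E, F, A, C.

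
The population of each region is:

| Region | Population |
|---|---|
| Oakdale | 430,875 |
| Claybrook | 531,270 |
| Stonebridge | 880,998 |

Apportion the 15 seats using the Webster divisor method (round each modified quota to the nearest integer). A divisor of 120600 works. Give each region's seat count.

With modified divisor 120600: modified quotas Oakdale 3.573, Claybrook 4.405, Stonebridge 7.305.
Rounding to the nearest integer: Oakdale 4, Claybrook 4, Stonebridge 7 (total 15).

Oakdale: 4, Claybrook: 4, Stonebridge: 7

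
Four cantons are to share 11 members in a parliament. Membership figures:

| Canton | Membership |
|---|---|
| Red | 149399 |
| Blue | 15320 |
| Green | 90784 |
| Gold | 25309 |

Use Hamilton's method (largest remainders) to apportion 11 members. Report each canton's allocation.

Red 6, Blue 1, Green 3, Gold 1

The standard divisor is 280812/11 ≈ 25528.364.
Standard quotas: Red 5.8523, Blue 0.6001, Green 3.5562, Gold 0.9914.
Lower quotas: Red 5, Blue 0, Green 3, Gold 0 (sum 8, leaving 3 seats).
Remainders in descending order: Gold 0.9914, Red 0.8523, Blue 0.6001, Green 0.5562.
Largest remainders: Gold, Red, Blue receive the extra seats.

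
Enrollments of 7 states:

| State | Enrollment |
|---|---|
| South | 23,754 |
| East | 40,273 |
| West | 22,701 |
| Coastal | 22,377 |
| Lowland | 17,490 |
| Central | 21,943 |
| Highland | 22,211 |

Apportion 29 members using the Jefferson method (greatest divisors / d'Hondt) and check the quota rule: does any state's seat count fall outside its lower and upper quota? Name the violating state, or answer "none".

none

Standard quotas: South 4.034, East 6.840, West 3.856, Coastal 3.801, Lowland 2.971, Central 3.727, Highland 3.772.
Jefferson allocation: South 4, East 7, West 4, Coastal 4, Lowland 3, Central 3, Highland 4.
Every allocation lies between the lower and upper quota.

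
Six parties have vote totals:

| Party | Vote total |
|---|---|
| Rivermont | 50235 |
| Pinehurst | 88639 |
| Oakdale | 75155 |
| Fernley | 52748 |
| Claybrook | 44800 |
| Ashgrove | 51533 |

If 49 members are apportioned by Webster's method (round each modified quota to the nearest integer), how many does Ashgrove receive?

7

Standard divisor 363110/49 ≈ 7410.408; standard quotas: Rivermont 6.779, Pinehurst 11.961, Oakdale 10.142, Fernley 7.118, Claybrook 6.046, Ashgrove 6.954.
Rounding to the nearest integer gives Rivermont 7, Pinehurst 12, Oakdale 10, Fernley 7, Claybrook 6, Ashgrove 7 — total 49, matching the house size, so no adjustment is needed.
Ashgrove receives 7.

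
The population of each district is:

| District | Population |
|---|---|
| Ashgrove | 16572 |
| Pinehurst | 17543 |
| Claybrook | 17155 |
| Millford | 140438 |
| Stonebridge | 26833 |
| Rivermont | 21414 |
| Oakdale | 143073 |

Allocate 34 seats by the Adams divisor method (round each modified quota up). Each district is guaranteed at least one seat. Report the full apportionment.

Standard divisor 383028/34 ≈ 11265.529; standard quotas: Ashgrove 1.471, Pinehurst 1.557, Claybrook 1.523, Millford 12.466, Stonebridge 2.382, Rivermont 1.901, Oakdale 12.700.
Rounding up gives 2, 2, 2, 13, 3, 2, 13 = 37 seats, so the divisor must be adjusted.
With modified divisor 12900: modified quotas Ashgrove 1.285, Pinehurst 1.360, Claybrook 1.330, Millford 10.887, Stonebridge 2.080, Rivermont 1.660, Oakdale 11.091.
Rounding up: Ashgrove 2, Pinehurst 2, Claybrook 2, Millford 11, Stonebridge 3, Rivermont 2, Oakdale 12 (total 34).

Ashgrove: 2; Pinehurst: 2; Claybrook: 2; Millford: 11; Stonebridge: 3; Rivermont: 2; Oakdale: 12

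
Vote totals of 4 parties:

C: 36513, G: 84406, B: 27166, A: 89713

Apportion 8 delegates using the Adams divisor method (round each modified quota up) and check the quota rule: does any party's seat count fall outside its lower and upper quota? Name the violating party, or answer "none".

none

Standard quotas: C 1.228, G 2.840, B 0.914, A 3.018.
Adams allocation: C 1, G 3, B 1, A 3.
Every allocation lies between the lower and upper quota.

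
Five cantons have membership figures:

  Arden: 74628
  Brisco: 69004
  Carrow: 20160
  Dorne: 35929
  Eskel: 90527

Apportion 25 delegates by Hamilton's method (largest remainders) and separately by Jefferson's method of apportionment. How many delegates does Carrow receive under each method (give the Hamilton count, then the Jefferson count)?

2 and 1

Hamilton: Arden 6, Brisco 6, Carrow 2, Dorne 3, Eskel 8.
Jefferson: Arden 7, Brisco 6, Carrow 1, Dorne 3, Eskel 8.
Carrow gets 2 under Hamilton and 1 under Jefferson.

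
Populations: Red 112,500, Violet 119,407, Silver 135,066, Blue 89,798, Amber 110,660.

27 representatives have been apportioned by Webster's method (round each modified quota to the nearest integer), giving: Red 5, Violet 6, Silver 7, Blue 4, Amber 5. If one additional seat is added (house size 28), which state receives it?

Red

Priority for the next seat is population ÷ (current seats + 0.5).
Priorities: Red 20454.545, Violet 18370.308, Silver 18008.800, Blue 19955.111, Amber 20120.000.
Highest priority: Red.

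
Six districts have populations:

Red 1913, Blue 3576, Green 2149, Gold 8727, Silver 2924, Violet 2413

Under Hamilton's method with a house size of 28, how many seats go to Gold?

Total 21702; standard divisor 21702/28 ≈ 775.071.
Standard quotas: Red 2.4682, Blue 4.6138, Green 2.7726, Gold 11.2596, Silver 3.7726, Violet 3.1133.
Lower quotas: Red 2, Blue 4, Green 2, Gold 11, Silver 3, Violet 3 (sum 25, leaving 3 seats).
Remainders in descending order: Green 0.7726, Silver 0.7726, Blue 0.6138, Red 0.4682, Gold 0.2596, Violet 0.1133.
Largest remainders: Green, Silver, Blue receive the extra seats.
Gold receives 11.

11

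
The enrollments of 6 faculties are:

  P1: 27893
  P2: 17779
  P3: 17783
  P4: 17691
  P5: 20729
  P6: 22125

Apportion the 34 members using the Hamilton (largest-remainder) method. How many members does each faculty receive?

P1 7, P2 5, P3 5, P4 5, P5 6, P6 6

Standard divisor: 124000 ÷ 34 ≈ 3647.059.
Standard quotas: P1 7.6481, P2 4.8749, P3 4.8760, P4 4.8508, P5 5.6838, P6 6.0665.
Lower quotas: P1 7, P2 4, P3 4, P4 4, P5 5, P6 6 (sum 30, leaving 4 seats).
Remainders in descending order: P3 0.8760, P2 0.8749, P4 0.8508, P5 0.6838, P1 0.6481, P6 0.0665.
The surplus seats go to P3, P2, P4, P5.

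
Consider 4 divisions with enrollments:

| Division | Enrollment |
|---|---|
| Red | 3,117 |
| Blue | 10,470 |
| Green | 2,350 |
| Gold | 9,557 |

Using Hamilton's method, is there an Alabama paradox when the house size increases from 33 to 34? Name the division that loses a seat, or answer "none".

At 33 seats: Red 4, Blue 14, Green 3, Gold 12.
At 34 seats: Red 4, Blue 14, Green 3, Gold 13.
No division's allocation decreased.

none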